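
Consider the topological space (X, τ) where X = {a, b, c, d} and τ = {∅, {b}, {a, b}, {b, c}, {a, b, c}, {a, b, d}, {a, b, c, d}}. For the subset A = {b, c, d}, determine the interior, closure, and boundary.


int(A) = {b, c}, cl(A) = {a, b, c, d}, ∂A = {a, d}.

Closed sets in (X, τ) are complements of opens:
  closed(X, τ) = {∅, {c}, {d}, {a, d}, {c, d}, {a, c, d}, {a, b, c, d}}.
int(A) = ⋃ {U ∈ τ : U ⊆ A}. Opens contained in A: ∅, {b}, {b, c}.
Taking the union of these: int(A) = {b, c}.
cl(A) = ⋂ {C closed : A ⊆ C}. Closed sets containing A: {a, b, c, d}.
Intersecting these: cl(A) = {a, b, c, d}.
∂A = cl(A) ∖ int(A) = {a, b, c, d} ∖ {b, c} = {a, d}.


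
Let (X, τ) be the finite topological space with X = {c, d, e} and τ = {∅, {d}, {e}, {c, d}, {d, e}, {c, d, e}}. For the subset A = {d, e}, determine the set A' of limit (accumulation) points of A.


A' = {c}

For each x ∈ X, list the open sets U ∈ τ with x ∈ U, then check whether U ∩ (A ∖ {x}) ≠ ∅ for every such U.
  x = c: opens ∋ x are {c, d}, {c, d, e}; each meets A ∖ {c}, so x IS a limit point.
  x = d: open {d} ∋ x has {d} ∩ (A ∖ {d}) = ∅, so x is NOT a limit point.
  x = e: open {e} ∋ x has {e} ∩ (A ∖ {e}) = ∅, so x is NOT a limit point.
Collecting: A' = {c}.


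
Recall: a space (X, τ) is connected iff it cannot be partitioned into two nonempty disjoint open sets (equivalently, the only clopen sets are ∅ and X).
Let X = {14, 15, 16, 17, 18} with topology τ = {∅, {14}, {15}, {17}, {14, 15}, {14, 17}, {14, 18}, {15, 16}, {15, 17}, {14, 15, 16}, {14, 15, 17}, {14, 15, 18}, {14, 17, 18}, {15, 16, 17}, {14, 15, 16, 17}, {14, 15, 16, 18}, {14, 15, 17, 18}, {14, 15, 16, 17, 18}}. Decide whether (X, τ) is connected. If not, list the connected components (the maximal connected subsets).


(X, τ) is disconnected; components = [{17}, {14, 18}, {15, 16}].

Find clopen sets (U ∈ τ with X ∖ U ∈ τ):
  U = ∅, X ∖ U = {14, 15, 16, 17, 18} — both open, so U is clopen.
  U = {17}, X ∖ U = {14, 15, 16, 18} — both open, so U is clopen.
  U = {14, 18}, X ∖ U = {15, 16, 17} — both open, so U is clopen.
  U = {15, 16}, X ∖ U = {14, 17, 18} — both open, so U is clopen.
  U = {14, 17, 18}, X ∖ U = {15, 16} — both open, so U is clopen.
  U = {15, 16, 17}, X ∖ U = {14, 18} — both open, so U is clopen.
  U = {14, 15, 16, 18}, X ∖ U = {17} — both open, so U is clopen.
  U = {14, 15, 16, 17, 18}, X ∖ U = ∅ — both open, so U is clopen.
Nontrivial clopen(s) exist: e.g. {14, 18}. So (X, τ) is disconnected.
Compute connected components by grouping points that agree on all clopens:
  component: {17}
  component: {14, 18}
  component: {15, 16}


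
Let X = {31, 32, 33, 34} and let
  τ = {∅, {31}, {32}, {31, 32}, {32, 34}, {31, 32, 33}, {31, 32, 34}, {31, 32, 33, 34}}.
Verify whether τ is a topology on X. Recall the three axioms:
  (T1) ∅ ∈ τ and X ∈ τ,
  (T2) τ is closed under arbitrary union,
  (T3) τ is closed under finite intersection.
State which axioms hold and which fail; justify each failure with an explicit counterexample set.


τ IS a topology on X.

Axiom (T1): ∅ ∈ τ? Yes; X ∈ τ? Yes.
Axiom (T2/T3): check pairwise unions and intersections of members of τ.
All pairwise intersections and unions checked — each lies in τ. Therefore τ satisfies (T1), (T2), (T3): it IS a topology on X.


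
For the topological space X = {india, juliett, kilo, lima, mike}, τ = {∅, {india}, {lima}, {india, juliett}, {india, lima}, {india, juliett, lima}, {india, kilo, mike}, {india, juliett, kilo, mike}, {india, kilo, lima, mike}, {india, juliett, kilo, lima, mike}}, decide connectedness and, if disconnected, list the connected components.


(X, τ) is disconnected; components = [{lima}, {india, juliett, kilo, mike}].

Find clopen sets (U ∈ τ with X ∖ U ∈ τ):
  U = ∅, X ∖ U = {india, juliett, kilo, lima, mike} — both open, so U is clopen.
  U = {lima}, X ∖ U = {india, juliett, kilo, mike} — both open, so U is clopen.
  U = {india, juliett, kilo, mike}, X ∖ U = {lima} — both open, so U is clopen.
  U = {india, juliett, kilo, lima, mike}, X ∖ U = ∅ — both open, so U is clopen.
Nontrivial clopen(s) exist: e.g. {lima}. So (X, τ) is disconnected.
Compute connected components by grouping points that agree on all clopens:
  component: {lima}
  component: {india, juliett, kilo, mike}


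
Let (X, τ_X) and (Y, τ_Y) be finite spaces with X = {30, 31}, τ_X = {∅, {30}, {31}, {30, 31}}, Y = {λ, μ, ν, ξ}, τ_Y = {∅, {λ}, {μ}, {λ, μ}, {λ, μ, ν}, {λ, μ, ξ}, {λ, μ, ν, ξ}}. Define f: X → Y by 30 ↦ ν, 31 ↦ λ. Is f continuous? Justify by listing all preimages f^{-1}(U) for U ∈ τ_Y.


f IS continuous.

Compute f^{-1}(U) for each U ∈ τ_Y:
  U = ∅: f^{-1}(U) = ∅ ∈ τ_X ✓.
  U = {λ}: f^{-1}(U) = {31} ∈ τ_X ✓.
  U = {μ}: f^{-1}(U) = ∅ ∈ τ_X ✓.
  U = {λ, μ}: f^{-1}(U) = {31} ∈ τ_X ✓.
  U = {λ, μ, ν}: f^{-1}(U) = {30, 31} ∈ τ_X ✓.
  U = {λ, μ, ξ}: f^{-1}(U) = {31} ∈ τ_X ✓.
  U = {λ, μ, ν, ξ}: f^{-1}(U) = {30, 31} ∈ τ_X ✓.
Every preimage lies in τ_X, so f IS continuous.


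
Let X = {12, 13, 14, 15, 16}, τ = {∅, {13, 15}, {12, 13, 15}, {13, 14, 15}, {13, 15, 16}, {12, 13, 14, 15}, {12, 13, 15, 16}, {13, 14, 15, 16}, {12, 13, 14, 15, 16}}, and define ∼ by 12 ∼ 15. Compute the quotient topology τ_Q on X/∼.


X/∼ = {[12=15], [13], [14], [16]}; |τ_Q| = 5.

Equivalence classes: [12=15], [13], [14], [16].
Quotient map π: X → X/∼ sends 12 ↦ [12=15], 13 ↦ [13], 14 ↦ [14], 15 ↦ [12=15], 16 ↦ [16].
For each subset V ⊆ X/∼, compute π^{-1}(V) ⊆ X and check whether π^{-1}(V) ∈ τ. V is open in τ_Q iff π^{-1}(V) ∈ τ.
  V = {}: π^{-1}(V) = ∅ ∈ τ ✓.
  V = {[12=15]}: π^{-1}(V) = {12, 15} ∉ τ ✗.
  V = {[13]}: π^{-1}(V) = {13} ∉ τ ✗.
  V = {[12=15], [13]}: π^{-1}(V) = {12, 13, 15} ∈ τ ✓.
  V = {[14]}: π^{-1}(V) = {14} ∉ τ ✗.
  V = {[12=15], [14]}: π^{-1}(V) = {12, 14, 15} ∉ τ ✗.
  V = {[13], [14]}: π^{-1}(V) = {13, 14} ∉ τ ✗.
  V = {[12=15], [13], [14]}: π^{-1}(V) = {12, 13, 14, 15} ∈ τ ✓.
  V = {[16]}: π^{-1}(V) = {16} ∉ τ ✗.
  V = {[12=15], [16]}: π^{-1}(V) = {12, 15, 16} ∉ τ ✗.
  V = {[13], [16]}: π^{-1}(V) = {13, 16} ∉ τ ✗.
  V = {[12=15], [13], [16]}: π^{-1}(V) = {12, 13, 15, 16} ∈ τ ✓.
  V = {[14], [16]}: π^{-1}(V) = {14, 16} ∉ τ ✗.
  V = {[12=15], [14], [16]}: π^{-1}(V) = {12, 14, 15, 16} ∉ τ ✗.
  V = {[13], [14], [16]}: π^{-1}(V) = {13, 14, 16} ∉ τ ✗.
  V = {[12=15], [13], [14], [16]}: π^{-1}(V) = {12, 13, 14, 15, 16} ∈ τ ✓.
Open sets in the quotient: τ_Q = {{}, {[12=15], [13]}, {[12=15], [13], [14]}, {[12=15], [13], [16]}, {[12=15], [13], [14], [16]}} (5 elements).


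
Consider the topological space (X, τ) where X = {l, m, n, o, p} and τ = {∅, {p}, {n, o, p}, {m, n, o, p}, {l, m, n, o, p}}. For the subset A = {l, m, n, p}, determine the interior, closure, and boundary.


int(A) = {p}, cl(A) = {l, m, n, o, p}, ∂A = {l, m, n, o}.

Closed sets in (X, τ) are complements of opens:
  closed(X, τ) = {∅, {l}, {l, m}, {l, m, n, o}, {l, m, n, o, p}}.
int(A) = ⋃ {U ∈ τ : U ⊆ A}. Opens contained in A: ∅, {p}.
Taking the union of these: int(A) = {p}.
cl(A) = ⋂ {C closed : A ⊆ C}. Closed sets containing A: {l, m, n, o, p}.
Intersecting these: cl(A) = {l, m, n, o, p}.
∂A = cl(A) ∖ int(A) = {l, m, n, o, p} ∖ {p} = {l, m, n, o}.


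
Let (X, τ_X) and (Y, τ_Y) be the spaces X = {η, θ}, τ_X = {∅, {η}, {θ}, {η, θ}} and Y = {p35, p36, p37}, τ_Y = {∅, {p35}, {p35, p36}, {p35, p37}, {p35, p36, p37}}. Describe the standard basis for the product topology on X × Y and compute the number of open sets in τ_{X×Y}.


Basis B = {∅ × ∅, {η} × {p35}, {θ} × {p35}, {η} × {p35, p36}, {η} × {p35, p37}, {η, θ} × {p35}, {θ} × {p35, p36}, {θ} × {p35, p37}, {η} × {p35, p36, p37}, {θ} × {p35, p36, p37}, {η, θ} × {p35, p36}, {η, θ} × {p35, p37}, {η, θ} × {p35, p36, p37}}; |τ_{X×Y}| = 25.

Enumerate products U × V with U ∈ τ_X, V ∈ τ_Y (deduplicated):
  ∅ × ∅ = {} (∅)
  {η} × {p35} = {(η,p35)}
  {θ} × {p35} = {(θ,p35)}
  {η} × {p35, p36} = {(η,p35), (η,p36)}
  {η} × {p35, p37} = {(η,p35), (η,p37)}
  {η, θ} × {p35} = {(η,p35), (θ,p35)}
  {θ} × {p35, p36} = {(θ,p35), (θ,p36)}
  {θ} × {p35, p37} = {(θ,p35), (θ,p37)}
  {η} × {p35, p36, p37} = {(η,p35), (η,p36), (η,p37)}
  {θ} × {p35, p36, p37} = {(θ,p35), (θ,p36), (θ,p37)}
  {η, θ} × {p35, p36} = {(η,p35), (η,p36), (θ,p35), (θ,p36)}
  {η, θ} × {p35, p37} = {(η,p35), (η,p37), (θ,p35), (θ,p37)}
  {η, θ} × {p35, p36, p37} = {(η,p35), (η,p36), (η,p37), (θ,p35), (θ,p36), (θ,p37)}
These 13 distinct sets form the basis B.
Close under arbitrary unions to get τ_{X×Y}; counting gives |τ_{X×Y}| = 25.


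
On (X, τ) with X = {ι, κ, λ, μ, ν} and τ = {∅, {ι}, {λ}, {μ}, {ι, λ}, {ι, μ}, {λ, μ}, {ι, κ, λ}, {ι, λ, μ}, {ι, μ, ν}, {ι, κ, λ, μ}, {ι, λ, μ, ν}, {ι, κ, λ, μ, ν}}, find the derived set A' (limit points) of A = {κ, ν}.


A' = ∅

For each x ∈ X, list the open sets U ∈ τ with x ∈ U, then check whether U ∩ (A ∖ {x}) ≠ ∅ for every such U.
  x = ι: open {ι} ∋ x has {ι} ∩ (A ∖ {ι}) = ∅, so x is NOT a limit point.
  x = κ: open {ι, κ, λ} ∋ x has {ι, κ, λ} ∩ (A ∖ {κ}) = ∅, so x is NOT a limit point.
  x = λ: open {λ} ∋ x has {λ} ∩ (A ∖ {λ}) = ∅, so x is NOT a limit point.
  x = μ: open {μ} ∋ x has {μ} ∩ (A ∖ {μ}) = ∅, so x is NOT a limit point.
  x = ν: open {ι, μ, ν} ∋ x has {ι, μ, ν} ∩ (A ∖ {ν}) = ∅, so x is NOT a limit point.
Collecting: A' = ∅.


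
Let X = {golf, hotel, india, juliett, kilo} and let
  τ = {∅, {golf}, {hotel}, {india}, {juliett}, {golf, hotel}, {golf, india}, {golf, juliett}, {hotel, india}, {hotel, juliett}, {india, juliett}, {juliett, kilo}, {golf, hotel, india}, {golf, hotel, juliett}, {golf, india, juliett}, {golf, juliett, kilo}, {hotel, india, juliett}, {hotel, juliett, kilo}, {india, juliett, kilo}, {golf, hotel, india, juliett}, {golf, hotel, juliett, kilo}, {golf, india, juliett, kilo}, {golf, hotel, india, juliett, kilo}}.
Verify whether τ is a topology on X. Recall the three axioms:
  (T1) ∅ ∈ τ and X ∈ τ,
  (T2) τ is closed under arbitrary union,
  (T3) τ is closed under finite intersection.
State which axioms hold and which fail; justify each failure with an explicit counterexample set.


τ is NOT a topology on X.

Axiom (T1): ∅ ∈ τ? Yes; X ∈ τ? Yes.
Axiom (T2/T3): check pairwise unions and intersections of members of τ.
Counterexample for (T2): {hotel} ∪ {india, juliett, kilo} = {hotel, india, juliett, kilo} ∉ τ. Therefore τ is NOT a topology.


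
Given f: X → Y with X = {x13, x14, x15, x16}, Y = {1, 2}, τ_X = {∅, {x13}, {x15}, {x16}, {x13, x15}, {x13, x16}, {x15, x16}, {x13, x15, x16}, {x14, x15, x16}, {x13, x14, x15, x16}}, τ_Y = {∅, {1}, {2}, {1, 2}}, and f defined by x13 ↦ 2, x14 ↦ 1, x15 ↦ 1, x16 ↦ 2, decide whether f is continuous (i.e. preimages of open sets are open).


f is NOT continuous.

Compute f^{-1}(U) for each U ∈ τ_Y:
  U = ∅: f^{-1}(U) = ∅ ∈ τ_X ✓.
  U = {1}: f^{-1}(U) = {x14, x15} ∉ τ_X ✗.
  U = {2}: f^{-1}(U) = {x13, x16} ∈ τ_X ✓.
  U = {1, 2}: f^{-1}(U) = {x13, x14, x15, x16} ∈ τ_X ✓.
Found U = {1} with f^{-1}(U) = {x14, x15} not in τ_X. Therefore f is NOT continuous.


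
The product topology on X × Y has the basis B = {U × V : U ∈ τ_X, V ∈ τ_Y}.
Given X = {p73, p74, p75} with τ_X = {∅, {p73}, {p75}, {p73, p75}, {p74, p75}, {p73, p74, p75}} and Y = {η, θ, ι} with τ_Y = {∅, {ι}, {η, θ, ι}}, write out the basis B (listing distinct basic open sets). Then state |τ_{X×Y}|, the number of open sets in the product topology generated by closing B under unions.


Basis B = {∅ × ∅, {p73} × {ι}, {p75} × {ι}, {p73, p75} × {ι}, {p74, p75} × {ι}, {p73} × {η, θ, ι}, {p73, p74, p75} × {ι}, {p75} × {η, θ, ι}, {p73, p75} × {η, θ, ι}, {p74, p75} × {η, θ, ι}, {p73, p74, p75} × {η, θ, ι}}; |τ_{X×Y}| = 18.

Enumerate products U × V with U ∈ τ_X, V ∈ τ_Y (deduplicated):
  ∅ × ∅ = {} (∅)
  {p73} × {ι} = {(p73,ι)}
  {p75} × {ι} = {(p75,ι)}
  {p73, p75} × {ι} = {(p73,ι), (p75,ι)}
  {p74, p75} × {ι} = {(p74,ι), (p75,ι)}
  {p73} × {η, θ, ι} = {(p73,η), (p73,θ), (p73,ι)}
  {p73, p74, p75} × {ι} = {(p73,ι), (p74,ι), (p75,ι)}
  {p75} × {η, θ, ι} = {(p75,η), (p75,θ), (p75,ι)}
  {p73, p75} × {η, θ, ι} = {(p73,η), (p73,θ), (p73,ι), (p75,η), (p75,θ), (p75,ι)}
  {p74, p75} × {η, θ, ι} = {(p74,η), (p74,θ), (p74,ι), (p75,η), (p75,θ), (p75,ι)}
  {p73, p74, p75} × {η, θ, ι} = {(p73,η), (p73,θ), (p73,ι), (p74,η), (p74,θ), (p74,ι), (p75,η), (p75,θ), (p75,ι)}
These 11 distinct sets form the basis B.
Close under arbitrary unions to get τ_{X×Y}; counting gives |τ_{X×Y}| = 18.


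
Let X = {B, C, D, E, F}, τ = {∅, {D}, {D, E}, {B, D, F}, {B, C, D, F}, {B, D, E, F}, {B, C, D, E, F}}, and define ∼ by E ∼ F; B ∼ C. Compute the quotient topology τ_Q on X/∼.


X/∼ = {[B=C], [D], [E=F]}; |τ_Q| = 3.

Equivalence classes: [B=C], [D], [E=F].
Quotient map π: X → X/∼ sends B ↦ [B=C], C ↦ [B=C], D ↦ [D], E ↦ [E=F], F ↦ [E=F].
For each subset V ⊆ X/∼, compute π^{-1}(V) ⊆ X and check whether π^{-1}(V) ∈ τ. V is open in τ_Q iff π^{-1}(V) ∈ τ.
  V = {}: π^{-1}(V) = ∅ ∈ τ ✓.
  V = {[B=C]}: π^{-1}(V) = {B, C} ∉ τ ✗.
  V = {[D]}: π^{-1}(V) = {D} ∈ τ ✓.
  V = {[B=C], [D]}: π^{-1}(V) = {B, C, D} ∉ τ ✗.
  V = {[E=F]}: π^{-1}(V) = {E, F} ∉ τ ✗.
  V = {[B=C], [E=F]}: π^{-1}(V) = {B, C, E, F} ∉ τ ✗.
  V = {[D], [E=F]}: π^{-1}(V) = {D, E, F} ∉ τ ✗.
  V = {[B=C], [D], [E=F]}: π^{-1}(V) = {B, C, D, E, F} ∈ τ ✓.
Open sets in the quotient: τ_Q = {{}, {[D]}, {[B=C], [D], [E=F]}} (3 elements).


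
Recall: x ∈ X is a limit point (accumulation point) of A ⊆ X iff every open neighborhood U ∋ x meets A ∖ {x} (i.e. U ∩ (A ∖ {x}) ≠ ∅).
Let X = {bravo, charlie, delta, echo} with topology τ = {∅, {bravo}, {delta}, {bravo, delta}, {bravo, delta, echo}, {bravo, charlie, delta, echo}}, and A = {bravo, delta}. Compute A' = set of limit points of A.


A' = {charlie, echo}

For each x ∈ X, list the open sets U ∈ τ with x ∈ U, then check whether U ∩ (A ∖ {x}) ≠ ∅ for every such U.
  x = bravo: open {bravo} ∋ x has {bravo} ∩ (A ∖ {bravo}) = ∅, so x is NOT a limit point.
  x = charlie: opens ∋ x are {bravo, charlie, delta, echo}; each meets A ∖ {charlie}, so x IS a limit point.
  x = delta: open {delta} ∋ x has {delta} ∩ (A ∖ {delta}) = ∅, so x is NOT a limit point.
  x = echo: opens ∋ x are {bravo, delta, echo}, {bravo, charlie, delta, echo}; each meets A ∖ {echo}, so x IS a limit point.
Collecting: A' = {charlie, echo}.


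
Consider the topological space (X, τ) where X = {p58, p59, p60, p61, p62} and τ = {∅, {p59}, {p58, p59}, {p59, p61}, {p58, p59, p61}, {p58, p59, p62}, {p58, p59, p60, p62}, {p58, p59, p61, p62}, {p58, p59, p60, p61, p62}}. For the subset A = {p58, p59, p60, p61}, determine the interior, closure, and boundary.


int(A) = {p58, p59, p61}, cl(A) = {p58, p59, p60, p61, p62}, ∂A = {p60, p62}.

Closed sets in (X, τ) are complements of opens:
  closed(X, τ) = {∅, {p60}, {p61}, {p60, p61}, {p60, p62}, {p58, p60, p62}, {p60, p61, p62}, {p58, p60, p61, p62}, {p58, p59, p60, p61, p62}}.
int(A) = ⋃ {U ∈ τ : U ⊆ A}. Opens contained in A: ∅, {p59}, {p58, p59}, {p59, p61}, {p58, p59, p61}.
Taking the union of these: int(A) = {p58, p59, p61}.
cl(A) = ⋂ {C closed : A ⊆ C}. Closed sets containing A: {p58, p59, p60, p61, p62}.
Intersecting these: cl(A) = {p58, p59, p60, p61, p62}.
∂A = cl(A) ∖ int(A) = {p58, p59, p60, p61, p62} ∖ {p58, p59, p61} = {p60, p62}.


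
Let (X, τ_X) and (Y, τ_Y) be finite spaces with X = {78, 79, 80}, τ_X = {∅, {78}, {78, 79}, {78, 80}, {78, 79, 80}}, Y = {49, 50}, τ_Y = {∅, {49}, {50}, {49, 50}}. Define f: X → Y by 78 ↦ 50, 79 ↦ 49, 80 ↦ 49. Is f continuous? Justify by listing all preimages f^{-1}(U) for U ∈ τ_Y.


f is NOT continuous.

Compute f^{-1}(U) for each U ∈ τ_Y:
  U = ∅: f^{-1}(U) = ∅ ∈ τ_X ✓.
  U = {49}: f^{-1}(U) = {79, 80} ∉ τ_X ✗.
  U = {50}: f^{-1}(U) = {78} ∈ τ_X ✓.
  U = {49, 50}: f^{-1}(U) = {78, 79, 80} ∈ τ_X ✓.
Found U = {49} with f^{-1}(U) = {79, 80} not in τ_X. Therefore f is NOT continuous.


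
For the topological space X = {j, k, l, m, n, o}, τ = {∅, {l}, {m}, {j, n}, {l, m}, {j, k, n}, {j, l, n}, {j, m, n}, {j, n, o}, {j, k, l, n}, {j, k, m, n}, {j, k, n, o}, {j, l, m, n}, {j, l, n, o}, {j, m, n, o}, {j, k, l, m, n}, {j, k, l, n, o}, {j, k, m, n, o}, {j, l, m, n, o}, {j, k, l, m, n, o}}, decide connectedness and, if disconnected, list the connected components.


(X, τ) is disconnected; components = [{l}, {m}, {j, k, n, o}].

Find clopen sets (U ∈ τ with X ∖ U ∈ τ):
  U = ∅, X ∖ U = {j, k, l, m, n, o} — both open, so U is clopen.
  U = {l}, X ∖ U = {j, k, m, n, o} — both open, so U is clopen.
  U = {m}, X ∖ U = {j, k, l, n, o} — both open, so U is clopen.
  U = {l, m}, X ∖ U = {j, k, n, o} — both open, so U is clopen.
  U = {j, k, n, o}, X ∖ U = {l, m} — both open, so U is clopen.
  U = {j, k, l, n, o}, X ∖ U = {m} — both open, so U is clopen.
  U = {j, k, m, n, o}, X ∖ U = {l} — both open, so U is clopen.
  U = {j, k, l, m, n, o}, X ∖ U = ∅ — both open, so U is clopen.
Nontrivial clopen(s) exist: e.g. {j, k, l, n, o}. So (X, τ) is disconnected.
Compute connected components by grouping points that agree on all clopens:
  component: {l}
  component: {m}
  component: {j, k, n, o}


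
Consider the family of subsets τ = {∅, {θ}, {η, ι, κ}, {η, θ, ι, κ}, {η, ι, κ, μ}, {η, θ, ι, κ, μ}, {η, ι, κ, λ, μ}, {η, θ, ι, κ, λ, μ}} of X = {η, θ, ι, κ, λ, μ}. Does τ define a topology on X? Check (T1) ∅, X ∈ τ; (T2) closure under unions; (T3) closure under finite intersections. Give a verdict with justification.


τ IS a topology on X.

Axiom (T1): ∅ ∈ τ? Yes; X ∈ τ? Yes.
Axiom (T2/T3): check pairwise unions and intersections of members of τ.
All pairwise intersections and unions checked — each lies in τ. Therefore τ satisfies (T1), (T2), (T3): it IS a topology on X.


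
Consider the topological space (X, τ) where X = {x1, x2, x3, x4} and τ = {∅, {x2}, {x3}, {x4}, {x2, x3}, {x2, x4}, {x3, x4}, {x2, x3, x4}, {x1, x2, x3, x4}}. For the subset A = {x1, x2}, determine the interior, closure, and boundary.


int(A) = {x2}, cl(A) = {x1, x2}, ∂A = {x1}.

Closed sets in (X, τ) are complements of opens:
  closed(X, τ) = {∅, {x1}, {x1, x2}, {x1, x3}, {x1, x4}, {x1, x2, x3}, {x1, x2, x4}, {x1, x3, x4}, {x1, x2, x3, x4}}.
int(A) = ⋃ {U ∈ τ : U ⊆ A}. Opens contained in A: ∅, {x2}.
Taking the union of these: int(A) = {x2}.
cl(A) = ⋂ {C closed : A ⊆ C}. Closed sets containing A: {x1, x2}, {x1, x2, x3}, {x1, x2, x4}, {x1, x2, x3, x4}.
Intersecting these: cl(A) = {x1, x2}.
∂A = cl(A) ∖ int(A) = {x1, x2} ∖ {x2} = {x1}.


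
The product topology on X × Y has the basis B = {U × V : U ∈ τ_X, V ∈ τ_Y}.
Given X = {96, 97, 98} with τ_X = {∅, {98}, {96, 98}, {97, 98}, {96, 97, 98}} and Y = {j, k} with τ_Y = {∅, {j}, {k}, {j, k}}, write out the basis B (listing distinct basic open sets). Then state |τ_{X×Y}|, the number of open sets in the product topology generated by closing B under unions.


Basis B = {∅ × ∅, {98} × {j}, {98} × {k}, {96, 98} × {j}, {96, 98} × {k}, {97, 98} × {j}, {97, 98} × {k}, {98} × {j, k}, {96, 97, 98} × {j}, {96, 97, 98} × {k}, {96, 98} × {j, k}, {97, 98} × {j, k}, {96, 97, 98} × {j, k}}; |τ_{X×Y}| = 25.

Enumerate products U × V with U ∈ τ_X, V ∈ τ_Y (deduplicated):
  ∅ × ∅ = {} (∅)
  {98} × {j} = {(98,j)}
  {98} × {k} = {(98,k)}
  {96, 98} × {j} = {(96,j), (98,j)}
  {96, 98} × {k} = {(96,k), (98,k)}
  {97, 98} × {j} = {(97,j), (98,j)}
  {97, 98} × {k} = {(97,k), (98,k)}
  {98} × {j, k} = {(98,j), (98,k)}
  {96, 97, 98} × {j} = {(96,j), (97,j), (98,j)}
  {96, 97, 98} × {k} = {(96,k), (97,k), (98,k)}
  {96, 98} × {j, k} = {(96,j), (96,k), (98,j), (98,k)}
  {97, 98} × {j, k} = {(97,j), (97,k), (98,j), (98,k)}
  {96, 97, 98} × {j, k} = {(96,j), (96,k), (97,j), (97,k), (98,j), (98,k)}
These 13 distinct sets form the basis B.
Close under arbitrary unions to get τ_{X×Y}; counting gives |τ_{X×Y}| = 25.


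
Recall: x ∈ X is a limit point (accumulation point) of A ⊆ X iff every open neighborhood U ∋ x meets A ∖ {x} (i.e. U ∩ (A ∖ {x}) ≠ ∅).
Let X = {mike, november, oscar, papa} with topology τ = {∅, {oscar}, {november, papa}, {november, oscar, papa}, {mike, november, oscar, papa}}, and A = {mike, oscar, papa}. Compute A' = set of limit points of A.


A' = {mike, november}

For each x ∈ X, list the open sets U ∈ τ with x ∈ U, then check whether U ∩ (A ∖ {x}) ≠ ∅ for every such U.
  x = mike: opens ∋ x are {mike, november, oscar, papa}; each meets A ∖ {mike}, so x IS a limit point.
  x = november: opens ∋ x are {november, papa}, {november, oscar, papa}, {mike, november, oscar, papa}; each meets A ∖ {november}, so x IS a limit point.
  x = oscar: open {oscar} ∋ x has {oscar} ∩ (A ∖ {oscar}) = ∅, so x is NOT a limit point.
  x = papa: open {november, papa} ∋ x has {november, papa} ∩ (A ∖ {papa}) = ∅, so x is NOT a limit point.
Collecting: A' = {mike, november}.


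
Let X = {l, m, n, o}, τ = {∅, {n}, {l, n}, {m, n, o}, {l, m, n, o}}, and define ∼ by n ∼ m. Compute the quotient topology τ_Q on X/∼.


X/∼ = {[l], [m=n], [o]}; |τ_Q| = 3.

Equivalence classes: [l], [m=n], [o].
Quotient map π: X → X/∼ sends l ↦ [l], m ↦ [m=n], n ↦ [m=n], o ↦ [o].
For each subset V ⊆ X/∼, compute π^{-1}(V) ⊆ X and check whether π^{-1}(V) ∈ τ. V is open in τ_Q iff π^{-1}(V) ∈ τ.
  V = {}: π^{-1}(V) = ∅ ∈ τ ✓.
  V = {[l]}: π^{-1}(V) = {l} ∉ τ ✗.
  V = {[m=n]}: π^{-1}(V) = {m, n} ∉ τ ✗.
  V = {[l], [m=n]}: π^{-1}(V) = {l, m, n} ∉ τ ✗.
  V = {[o]}: π^{-1}(V) = {o} ∉ τ ✗.
  V = {[l], [o]}: π^{-1}(V) = {l, o} ∉ τ ✗.
  V = {[m=n], [o]}: π^{-1}(V) = {m, n, o} ∈ τ ✓.
  V = {[l], [m=n], [o]}: π^{-1}(V) = {l, m, n, o} ∈ τ ✓.
Open sets in the quotient: τ_Q = {{}, {[m=n], [o]}, {[l], [m=n], [o]}} (3 elements).


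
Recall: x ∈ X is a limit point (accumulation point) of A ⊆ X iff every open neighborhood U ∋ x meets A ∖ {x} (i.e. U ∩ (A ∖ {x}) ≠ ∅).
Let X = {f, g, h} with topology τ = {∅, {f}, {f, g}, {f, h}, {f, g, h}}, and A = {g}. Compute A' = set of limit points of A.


A' = ∅

For each x ∈ X, list the open sets U ∈ τ with x ∈ U, then check whether U ∩ (A ∖ {x}) ≠ ∅ for every such U.
  x = f: open {f} ∋ x has {f} ∩ (A ∖ {f}) = ∅, so x is NOT a limit point.
  x = g: open {f, g} ∋ x has {f, g} ∩ (A ∖ {g}) = ∅, so x is NOT a limit point.
  x = h: open {f, h} ∋ x has {f, h} ∩ (A ∖ {h}) = ∅, so x is NOT a limit point.
Collecting: A' = ∅.


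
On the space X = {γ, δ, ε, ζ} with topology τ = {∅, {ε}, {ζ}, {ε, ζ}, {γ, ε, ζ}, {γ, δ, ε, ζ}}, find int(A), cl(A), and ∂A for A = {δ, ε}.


int(A) = {ε}, cl(A) = {γ, δ, ε}, ∂A = {γ, δ}.

Closed sets in (X, τ) are complements of opens:
  closed(X, τ) = {∅, {δ}, {γ, δ}, {γ, δ, ε}, {γ, δ, ζ}, {γ, δ, ε, ζ}}.
int(A) = ⋃ {U ∈ τ : U ⊆ A}. Opens contained in A: ∅, {ε}.
Taking the union of these: int(A) = {ε}.
cl(A) = ⋂ {C closed : A ⊆ C}. Closed sets containing A: {γ, δ, ε}, {γ, δ, ε, ζ}.
Intersecting these: cl(A) = {γ, δ, ε}.
∂A = cl(A) ∖ int(A) = {γ, δ, ε} ∖ {ε} = {γ, δ}.


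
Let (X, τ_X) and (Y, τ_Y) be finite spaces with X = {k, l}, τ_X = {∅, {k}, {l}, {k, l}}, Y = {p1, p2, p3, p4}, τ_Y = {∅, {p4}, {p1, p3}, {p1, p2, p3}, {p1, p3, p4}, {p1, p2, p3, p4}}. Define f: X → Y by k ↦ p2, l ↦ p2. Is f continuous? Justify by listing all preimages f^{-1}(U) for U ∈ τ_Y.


f IS continuous.

Compute f^{-1}(U) for each U ∈ τ_Y:
  U = ∅: f^{-1}(U) = ∅ ∈ τ_X ✓.
  U = {p4}: f^{-1}(U) = ∅ ∈ τ_X ✓.
  U = {p1, p3}: f^{-1}(U) = ∅ ∈ τ_X ✓.
  U = {p1, p2, p3}: f^{-1}(U) = {k, l} ∈ τ_X ✓.
  U = {p1, p3, p4}: f^{-1}(U) = ∅ ∈ τ_X ✓.
  U = {p1, p2, p3, p4}: f^{-1}(U) = {k, l} ∈ τ_X ✓.
Every preimage lies in τ_X, so f IS continuous.


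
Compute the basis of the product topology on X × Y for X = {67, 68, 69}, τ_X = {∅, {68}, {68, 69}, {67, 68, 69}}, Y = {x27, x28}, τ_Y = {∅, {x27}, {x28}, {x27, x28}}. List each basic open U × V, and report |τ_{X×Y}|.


Basis B = {∅ × ∅, {68} × {x27}, {68} × {x28}, {68} × {x27, x28}, {68, 69} × {x27}, {68, 69} × {x28}, {67, 68, 69} × {x27}, {67, 68, 69} × {x28}, {68, 69} × {x27, x28}, {67, 68, 69} × {x27, x28}}; |τ_{X×Y}| = 16.

Enumerate products U × V with U ∈ τ_X, V ∈ τ_Y (deduplicated):
  ∅ × ∅ = {} (∅)
  {68} × {x27} = {(68,x27)}
  {68} × {x28} = {(68,x28)}
  {68} × {x27, x28} = {(68,x27), (68,x28)}
  {68, 69} × {x27} = {(68,x27), (69,x27)}
  {68, 69} × {x28} = {(68,x28), (69,x28)}
  {67, 68, 69} × {x27} = {(67,x27), (68,x27), (69,x27)}
  {67, 68, 69} × {x28} = {(67,x28), (68,x28), (69,x28)}
  {68, 69} × {x27, x28} = {(68,x27), (68,x28), (69,x27), (69,x28)}
  {67, 68, 69} × {x27, x28} = {(67,x27), (67,x28), (68,x27), (68,x28), (69,x27), (69,x28)}
These 10 distinct sets form the basis B.
Close under arbitrary unions to get τ_{X×Y}; counting gives |τ_{X×Y}| = 16.


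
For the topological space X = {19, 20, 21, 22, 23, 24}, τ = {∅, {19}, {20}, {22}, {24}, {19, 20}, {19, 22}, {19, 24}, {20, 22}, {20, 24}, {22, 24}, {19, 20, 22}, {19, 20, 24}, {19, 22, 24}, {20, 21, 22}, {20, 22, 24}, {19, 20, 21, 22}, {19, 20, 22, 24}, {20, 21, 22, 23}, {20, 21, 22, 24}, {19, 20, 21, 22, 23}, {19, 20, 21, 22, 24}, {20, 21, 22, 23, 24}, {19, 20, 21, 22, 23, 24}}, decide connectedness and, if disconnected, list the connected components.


(X, τ) is disconnected; components = [{19}, {24}, {20, 21, 22, 23}].

Find clopen sets (U ∈ τ with X ∖ U ∈ τ):
  U = ∅, X ∖ U = {19, 20, 21, 22, 23, 24} — both open, so U is clopen.
  U = {19}, X ∖ U = {20, 21, 22, 23, 24} — both open, so U is clopen.
  U = {24}, X ∖ U = {19, 20, 21, 22, 23} — both open, so U is clopen.
  U = {19, 24}, X ∖ U = {20, 21, 22, 23} — both open, so U is clopen.
  U = {20, 21, 22, 23}, X ∖ U = {19, 24} — both open, so U is clopen.
  U = {19, 20, 21, 22, 23}, X ∖ U = {24} — both open, so U is clopen.
  U = {20, 21, 22, 23, 24}, X ∖ U = {19} — both open, so U is clopen.
  U = {19, 20, 21, 22, 23, 24}, X ∖ U = ∅ — both open, so U is clopen.
Nontrivial clopen(s) exist: e.g. {19, 24}. So (X, τ) is disconnected.
Compute connected components by grouping points that agree on all clopens:
  component: {19}
  component: {24}
  component: {20, 21, 22, 23}


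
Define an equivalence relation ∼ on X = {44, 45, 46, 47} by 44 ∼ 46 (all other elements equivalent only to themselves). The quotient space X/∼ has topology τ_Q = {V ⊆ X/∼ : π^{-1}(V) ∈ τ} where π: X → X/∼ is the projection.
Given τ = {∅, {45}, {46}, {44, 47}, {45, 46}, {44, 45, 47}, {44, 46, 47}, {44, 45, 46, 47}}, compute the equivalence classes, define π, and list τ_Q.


X/∼ = {[44=46], [45], [47]}; |τ_Q| = 4.

Equivalence classes: [44=46], [45], [47].
Quotient map π: X → X/∼ sends 44 ↦ [44=46], 45 ↦ [45], 46 ↦ [44=46], 47 ↦ [47].
For each subset V ⊆ X/∼, compute π^{-1}(V) ⊆ X and check whether π^{-1}(V) ∈ τ. V is open in τ_Q iff π^{-1}(V) ∈ τ.
  V = {}: π^{-1}(V) = ∅ ∈ τ ✓.
  V = {[44=46]}: π^{-1}(V) = {44, 46} ∉ τ ✗.
  V = {[45]}: π^{-1}(V) = {45} ∈ τ ✓.
  V = {[44=46], [45]}: π^{-1}(V) = {44, 45, 46} ∉ τ ✗.
  V = {[47]}: π^{-1}(V) = {47} ∉ τ ✗.
  V = {[44=46], [47]}: π^{-1}(V) = {44, 46, 47} ∈ τ ✓.
  V = {[45], [47]}: π^{-1}(V) = {45, 47} ∉ τ ✗.
  V = {[44=46], [45], [47]}: π^{-1}(V) = {44, 45, 46, 47} ∈ τ ✓.
Open sets in the quotient: τ_Q = {{}, {[45]}, {[44=46], [47]}, {[44=46], [45], [47]}} (4 elements).


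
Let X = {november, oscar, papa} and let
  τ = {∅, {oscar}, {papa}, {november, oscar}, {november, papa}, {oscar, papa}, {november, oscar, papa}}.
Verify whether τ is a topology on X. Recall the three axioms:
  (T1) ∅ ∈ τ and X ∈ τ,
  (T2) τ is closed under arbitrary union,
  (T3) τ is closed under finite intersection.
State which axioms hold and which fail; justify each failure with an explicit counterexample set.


τ is NOT a topology on X.

Axiom (T1): ∅ ∈ τ? Yes; X ∈ τ? Yes.
Axiom (T2/T3): check pairwise unions and intersections of members of τ.
Counterexample for (T3): {november, oscar} ∩ {november, papa} = {november} ∉ τ. Therefore τ is NOT a topology.


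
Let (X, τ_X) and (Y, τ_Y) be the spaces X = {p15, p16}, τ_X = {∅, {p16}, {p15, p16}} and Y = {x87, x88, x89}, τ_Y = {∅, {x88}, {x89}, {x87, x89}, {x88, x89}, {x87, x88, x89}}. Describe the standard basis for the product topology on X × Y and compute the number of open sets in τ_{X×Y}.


Basis B = {∅ × ∅, {p16} × {x88}, {p16} × {x89}, {p15, p16} × {x88}, {p15, p16} × {x89}, {p16} × {x87, x89}, {p16} × {x88, x89}, {p16} × {x87, x88, x89}, {p15, p16} × {x87, x89}, {p15, p16} × {x88, x89}, {p15, p16} × {x87, x88, x89}}; |τ_{X×Y}| = 18.

Enumerate products U × V with U ∈ τ_X, V ∈ τ_Y (deduplicated):
  ∅ × ∅ = {} (∅)
  {p16} × {x88} = {(p16,x88)}
  {p16} × {x89} = {(p16,x89)}
  {p15, p16} × {x88} = {(p15,x88), (p16,x88)}
  {p15, p16} × {x89} = {(p15,x89), (p16,x89)}
  {p16} × {x87, x89} = {(p16,x87), (p16,x89)}
  {p16} × {x88, x89} = {(p16,x88), (p16,x89)}
  {p16} × {x87, x88, x89} = {(p16,x87), (p16,x88), (p16,x89)}
  {p15, p16} × {x87, x89} = {(p15,x87), (p15,x89), (p16,x87), (p16,x89)}
  {p15, p16} × {x88, x89} = {(p15,x88), (p15,x89), (p16,x88), (p16,x89)}
  {p15, p16} × {x87, x88, x89} = {(p15,x87), (p15,x88), (p15,x89), (p16,x87), (p16,x88), (p16,x89)}
These 11 distinct sets form the basis B.
Close under arbitrary unions to get τ_{X×Y}; counting gives |τ_{X×Y}| = 18.


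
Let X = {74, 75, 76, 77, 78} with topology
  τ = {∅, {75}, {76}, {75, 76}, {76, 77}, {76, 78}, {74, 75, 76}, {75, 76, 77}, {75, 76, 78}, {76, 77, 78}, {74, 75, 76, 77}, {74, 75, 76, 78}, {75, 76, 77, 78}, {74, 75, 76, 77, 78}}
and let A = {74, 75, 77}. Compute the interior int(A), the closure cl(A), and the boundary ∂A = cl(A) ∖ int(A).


int(A) = {75}, cl(A) = {74, 75, 77}, ∂A = {74, 77}.

Closed sets in (X, τ) are complements of opens:
  closed(X, τ) = {∅, {74}, {77}, {78}, {74, 75}, {74, 77}, {74, 78}, {77, 78}, {74, 75, 77}, {74, 75, 78}, {74, 77, 78}, {74, 75, 77, 78}, {74, 76, 77, 78}, {74, 75, 76, 77, 78}}.
int(A) = ⋃ {U ∈ τ : U ⊆ A}. Opens contained in A: ∅, {75}.
Taking the union of these: int(A) = {75}.
cl(A) = ⋂ {C closed : A ⊆ C}. Closed sets containing A: {74, 75, 77}, {74, 75, 77, 78}, {74, 75, 76, 77, 78}.
Intersecting these: cl(A) = {74, 75, 77}.
∂A = cl(A) ∖ int(A) = {74, 75, 77} ∖ {75} = {74, 77}.


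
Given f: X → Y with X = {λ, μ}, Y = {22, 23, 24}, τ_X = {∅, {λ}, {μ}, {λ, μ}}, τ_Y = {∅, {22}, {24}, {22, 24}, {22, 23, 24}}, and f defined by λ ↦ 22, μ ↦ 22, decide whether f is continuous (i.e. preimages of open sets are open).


f IS continuous.

Compute f^{-1}(U) for each U ∈ τ_Y:
  U = ∅: f^{-1}(U) = ∅ ∈ τ_X ✓.
  U = {22}: f^{-1}(U) = {λ, μ} ∈ τ_X ✓.
  U = {24}: f^{-1}(U) = ∅ ∈ τ_X ✓.
  U = {22, 24}: f^{-1}(U) = {λ, μ} ∈ τ_X ✓.
  U = {22, 23, 24}: f^{-1}(U) = {λ, μ} ∈ τ_X ✓.
Every preimage lies in τ_X, so f IS continuous.


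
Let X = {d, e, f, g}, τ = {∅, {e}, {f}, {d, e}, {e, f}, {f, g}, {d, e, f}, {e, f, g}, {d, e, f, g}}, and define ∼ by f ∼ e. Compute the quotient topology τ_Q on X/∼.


X/∼ = {[d], [e=f], [g]}; |τ_Q| = 5.

Equivalence classes: [d], [e=f], [g].
Quotient map π: X → X/∼ sends d ↦ [d], e ↦ [e=f], f ↦ [e=f], g ↦ [g].
For each subset V ⊆ X/∼, compute π^{-1}(V) ⊆ X and check whether π^{-1}(V) ∈ τ. V is open in τ_Q iff π^{-1}(V) ∈ τ.
  V = {}: π^{-1}(V) = ∅ ∈ τ ✓.
  V = {[d]}: π^{-1}(V) = {d} ∉ τ ✗.
  V = {[e=f]}: π^{-1}(V) = {e, f} ∈ τ ✓.
  V = {[d], [e=f]}: π^{-1}(V) = {d, e, f} ∈ τ ✓.
  V = {[g]}: π^{-1}(V) = {g} ∉ τ ✗.
  V = {[d], [g]}: π^{-1}(V) = {d, g} ∉ τ ✗.
  V = {[e=f], [g]}: π^{-1}(V) = {e, f, g} ∈ τ ✓.
  V = {[d], [e=f], [g]}: π^{-1}(V) = {d, e, f, g} ∈ τ ✓.
Open sets in the quotient: τ_Q = {{}, {[e=f]}, {[d], [e=f]}, {[e=f], [g]}, {[d], [e=f], [g]}} (5 elements).


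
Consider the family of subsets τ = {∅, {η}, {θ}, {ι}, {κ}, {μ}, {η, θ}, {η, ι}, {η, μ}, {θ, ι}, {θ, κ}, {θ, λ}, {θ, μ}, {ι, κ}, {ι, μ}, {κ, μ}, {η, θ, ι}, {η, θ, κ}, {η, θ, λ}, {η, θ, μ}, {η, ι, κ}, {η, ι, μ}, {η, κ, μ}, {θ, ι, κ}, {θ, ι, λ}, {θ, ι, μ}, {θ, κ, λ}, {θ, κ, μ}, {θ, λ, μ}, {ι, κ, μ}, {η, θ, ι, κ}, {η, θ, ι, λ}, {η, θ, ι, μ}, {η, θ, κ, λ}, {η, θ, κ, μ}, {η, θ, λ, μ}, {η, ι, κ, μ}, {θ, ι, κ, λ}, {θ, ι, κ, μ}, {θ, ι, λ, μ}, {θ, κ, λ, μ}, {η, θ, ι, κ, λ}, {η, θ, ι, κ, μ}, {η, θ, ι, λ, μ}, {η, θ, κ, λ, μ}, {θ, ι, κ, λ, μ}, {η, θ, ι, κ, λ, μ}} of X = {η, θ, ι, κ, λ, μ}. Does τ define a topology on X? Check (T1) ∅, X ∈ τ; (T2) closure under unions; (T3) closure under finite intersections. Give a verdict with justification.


τ is NOT a topology on X.

Axiom (T1): ∅ ∈ τ? Yes; X ∈ τ? Yes.
Axiom (T2/T3): check pairwise unions and intersections of members of τ.
Counterexample for (T2): {η} ∪ {κ} = {η, κ} ∉ τ. Therefore τ is NOT a topology.


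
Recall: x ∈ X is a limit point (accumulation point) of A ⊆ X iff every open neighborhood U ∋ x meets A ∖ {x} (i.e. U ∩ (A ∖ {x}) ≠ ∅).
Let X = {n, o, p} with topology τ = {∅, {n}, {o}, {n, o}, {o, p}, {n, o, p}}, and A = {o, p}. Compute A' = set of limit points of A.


A' = {p}

For each x ∈ X, list the open sets U ∈ τ with x ∈ U, then check whether U ∩ (A ∖ {x}) ≠ ∅ for every such U.
  x = n: open {n} ∋ x has {n} ∩ (A ∖ {n}) = ∅, so x is NOT a limit point.
  x = o: open {o} ∋ x has {o} ∩ (A ∖ {o}) = ∅, so x is NOT a limit point.
  x = p: opens ∋ x are {o, p}, {n, o, p}; each meets A ∖ {p}, so x IS a limit point.
Collecting: A' = {p}.


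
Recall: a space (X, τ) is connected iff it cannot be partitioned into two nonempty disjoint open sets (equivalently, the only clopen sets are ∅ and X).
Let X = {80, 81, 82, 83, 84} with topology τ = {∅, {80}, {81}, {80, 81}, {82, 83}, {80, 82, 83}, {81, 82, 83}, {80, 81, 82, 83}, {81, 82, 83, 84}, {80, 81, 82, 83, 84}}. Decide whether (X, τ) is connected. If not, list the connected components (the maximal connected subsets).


(X, τ) is disconnected; components = [{80}, {81, 82, 83, 84}].

Find clopen sets (U ∈ τ with X ∖ U ∈ τ):
  U = ∅, X ∖ U = {80, 81, 82, 83, 84} — both open, so U is clopen.
  U = {80}, X ∖ U = {81, 82, 83, 84} — both open, so U is clopen.
  U = {81, 82, 83, 84}, X ∖ U = {80} — both open, so U is clopen.
  U = {80, 81, 82, 83, 84}, X ∖ U = ∅ — both open, so U is clopen.
Nontrivial clopen(s) exist: e.g. {81, 82, 83, 84}. So (X, τ) is disconnected.
Compute connected components by grouping points that agree on all clopens:
  component: {80}
  component: {81, 82, 83, 84}


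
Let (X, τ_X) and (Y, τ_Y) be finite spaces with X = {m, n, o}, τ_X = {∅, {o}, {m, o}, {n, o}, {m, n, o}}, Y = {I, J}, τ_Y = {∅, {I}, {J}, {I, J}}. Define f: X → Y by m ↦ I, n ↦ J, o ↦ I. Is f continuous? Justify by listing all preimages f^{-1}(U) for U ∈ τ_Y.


f is NOT continuous.

Compute f^{-1}(U) for each U ∈ τ_Y:
  U = ∅: f^{-1}(U) = ∅ ∈ τ_X ✓.
  U = {I}: f^{-1}(U) = {m, o} ∈ τ_X ✓.
  U = {J}: f^{-1}(U) = {n} ∉ τ_X ✗.
  U = {I, J}: f^{-1}(U) = {m, n, o} ∈ τ_X ✓.
Found U = {J} with f^{-1}(U) = {n} not in τ_X. Therefore f is NOT continuous.


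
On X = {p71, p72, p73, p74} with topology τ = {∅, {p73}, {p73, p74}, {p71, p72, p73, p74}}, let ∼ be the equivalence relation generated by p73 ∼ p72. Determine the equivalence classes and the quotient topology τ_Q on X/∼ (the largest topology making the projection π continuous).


X/∼ = {[p71], [p72=p73], [p74]}; |τ_Q| = 2.

Equivalence classes: [p71], [p72=p73], [p74].
Quotient map π: X → X/∼ sends p71 ↦ [p71], p72 ↦ [p72=p73], p73 ↦ [p72=p73], p74 ↦ [p74].
For each subset V ⊆ X/∼, compute π^{-1}(V) ⊆ X and check whether π^{-1}(V) ∈ τ. V is open in τ_Q iff π^{-1}(V) ∈ τ.
  V = {}: π^{-1}(V) = ∅ ∈ τ ✓.
  V = {[p71]}: π^{-1}(V) = {p71} ∉ τ ✗.
  V = {[p72=p73]}: π^{-1}(V) = {p72, p73} ∉ τ ✗.
  V = {[p71], [p72=p73]}: π^{-1}(V) = {p71, p72, p73} ∉ τ ✗.
  V = {[p74]}: π^{-1}(V) = {p74} ∉ τ ✗.
  V = {[p71], [p74]}: π^{-1}(V) = {p71, p74} ∉ τ ✗.
  V = {[p72=p73], [p74]}: π^{-1}(V) = {p72, p73, p74} ∉ τ ✗.
  V = {[p71], [p72=p73], [p74]}: π^{-1}(V) = {p71, p72, p73, p74} ∈ τ ✓.
Open sets in the quotient: τ_Q = {{}, {[p71], [p72=p73], [p74]}} (2 elements).


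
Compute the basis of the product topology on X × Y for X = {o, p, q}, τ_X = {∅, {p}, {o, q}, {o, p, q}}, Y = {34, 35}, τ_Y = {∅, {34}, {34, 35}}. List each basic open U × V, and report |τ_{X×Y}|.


Basis B = {∅ × ∅, {p} × {34}, {o, q} × {34}, {p} × {34, 35}, {o, p, q} × {34}, {o, q} × {34, 35}, {o, p, q} × {34, 35}}; |τ_{X×Y}| = 9.

Enumerate products U × V with U ∈ τ_X, V ∈ τ_Y (deduplicated):
  ∅ × ∅ = {} (∅)
  {p} × {34} = {(p,34)}
  {o, q} × {34} = {(o,34), (q,34)}
  {p} × {34, 35} = {(p,34), (p,35)}
  {o, p, q} × {34} = {(o,34), (p,34), (q,34)}
  {o, q} × {34, 35} = {(o,34), (o,35), (q,34), (q,35)}
  {o, p, q} × {34, 35} = {(o,34), (o,35), (p,34), (p,35), (q,34), (q,35)}
These 7 distinct sets form the basis B.
Close under arbitrary unions to get τ_{X×Y}; counting gives |τ_{X×Y}| = 9.


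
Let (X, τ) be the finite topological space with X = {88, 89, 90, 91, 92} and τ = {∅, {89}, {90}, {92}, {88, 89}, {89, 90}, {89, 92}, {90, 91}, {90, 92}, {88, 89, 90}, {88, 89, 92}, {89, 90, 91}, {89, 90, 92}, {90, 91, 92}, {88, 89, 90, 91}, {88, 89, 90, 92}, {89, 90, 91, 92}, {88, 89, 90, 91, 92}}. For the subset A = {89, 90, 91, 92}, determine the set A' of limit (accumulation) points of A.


A' = {88, 91}

For each x ∈ X, list the open sets U ∈ τ with x ∈ U, then check whether U ∩ (A ∖ {x}) ≠ ∅ for every such U.
  x = 88: opens ∋ x are {88, 89}, {88, 89, 90}, {88, 89, 92}, {88, 89, 90, 91}, {88, 89, 90, 92}, {88, 89, 90, 91, 92}; each meets A ∖ {88}, so x IS a limit point.
  x = 89: open {89} ∋ x has {89} ∩ (A ∖ {89}) = ∅, so x is NOT a limit point.
  x = 90: open {90} ∋ x has {90} ∩ (A ∖ {90}) = ∅, so x is NOT a limit point.
  x = 91: opens ∋ x are {90, 91}, {89, 90, 91}, {90, 91, 92}, {88, 89, 90, 91}, {89, 90, 91, 92}, {88, 89, 90, 91, 92}; each meets A ∖ {91}, so x IS a limit point.
  x = 92: open {92} ∋ x has {92} ∩ (A ∖ {92}) = ∅, so x is NOT a limit point.
Collecting: A' = {88, 91}.


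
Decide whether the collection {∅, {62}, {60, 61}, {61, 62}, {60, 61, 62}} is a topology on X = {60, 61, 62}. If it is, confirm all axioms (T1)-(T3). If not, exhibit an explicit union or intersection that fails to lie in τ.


τ is NOT a topology on X.

Axiom (T1): ∅ ∈ τ? Yes; X ∈ τ? Yes.
Axiom (T2/T3): check pairwise unions and intersections of members of τ.
Counterexample for (T3): {60, 61} ∩ {61, 62} = {61} ∉ τ. Therefore τ is NOT a topology.
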